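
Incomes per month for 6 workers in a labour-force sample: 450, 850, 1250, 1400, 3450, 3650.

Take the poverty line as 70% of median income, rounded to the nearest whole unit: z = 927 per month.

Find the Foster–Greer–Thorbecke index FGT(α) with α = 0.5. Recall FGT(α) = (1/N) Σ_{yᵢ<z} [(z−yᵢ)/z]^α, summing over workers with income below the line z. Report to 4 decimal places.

0.1676

Incomes under z: 450, 850 (q = 2 of N = 6).
Shortfall ratios: (927−450)/927 = 0.5146; (927−850)/927 = 0.0831.
Raised to α = 0.5: 0.71733; 0.28821.
Sum = 1.005538; FGT(0.5) = 1.005538 / 6 = 0.1676.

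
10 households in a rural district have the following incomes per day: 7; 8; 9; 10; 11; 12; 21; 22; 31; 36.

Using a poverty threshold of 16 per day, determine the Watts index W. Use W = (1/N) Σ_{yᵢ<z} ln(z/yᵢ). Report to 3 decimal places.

0.323

Incomes under z: 7, 8, 9, 10, 11, 12 (q = 6 of N = 10).
ln(z/y) terms: ln(16/7) = 0.8267; ln(16/8) = 0.6931; ln(16/9) = 0.5754; ln(16/10) = 0.4700; ln(16/11) = 0.3747; ln(16/12) = 0.2877.
W = 3.227569 / 10 = 0.323.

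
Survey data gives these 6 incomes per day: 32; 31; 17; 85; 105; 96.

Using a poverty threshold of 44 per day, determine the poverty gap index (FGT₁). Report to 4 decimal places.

Below the line: 17, 31, 32 (q = 3 of N = 6).
Relative gaps: (44−17)/44 = 0.6136; (44−31)/44 = 0.2955; (44−32)/44 = 0.2727.
Sum of shortfalls = 1.181818; P₁ averages over all N: 1.181818 / 6 = 0.1970.

0.1970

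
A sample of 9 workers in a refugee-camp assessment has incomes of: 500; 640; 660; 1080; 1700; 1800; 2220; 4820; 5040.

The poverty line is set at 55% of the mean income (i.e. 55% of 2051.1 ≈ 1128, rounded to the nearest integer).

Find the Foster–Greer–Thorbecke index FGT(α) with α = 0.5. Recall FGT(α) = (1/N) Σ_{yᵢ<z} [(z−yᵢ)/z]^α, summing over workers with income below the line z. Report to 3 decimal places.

Poor units: 500, 640, 660, 1080 (q = 4 of N = 9).
Shortfall ratios: (1128−500)/1128 = 0.5567; (1128−640)/1128 = 0.4326; (1128−660)/1128 = 0.4149; (1128−1080)/1128 = 0.0426.
Raised to α = 0.5: 0.74615; 0.65774; 0.64412; 0.20628.
Sum = 2.254297; FGT(0.5) = 2.254297 / 9 = 0.250.

0.250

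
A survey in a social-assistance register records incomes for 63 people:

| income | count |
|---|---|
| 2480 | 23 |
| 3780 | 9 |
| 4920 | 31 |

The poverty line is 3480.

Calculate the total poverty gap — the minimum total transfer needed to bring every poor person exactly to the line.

23000

Below the line: 23×2480 (q = 23 of N = 63).
Individual gaps: 23×(3480−2480) = 23000.
Aggregate gap = 23000.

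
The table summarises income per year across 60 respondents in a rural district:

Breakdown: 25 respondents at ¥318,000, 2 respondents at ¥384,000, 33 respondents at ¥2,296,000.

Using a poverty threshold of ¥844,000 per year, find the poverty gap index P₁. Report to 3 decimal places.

Below z: 25×¥318,000, 2×¥384,000 (q = 27 of N = 60).
Relative gaps: (844000−318000)/844000 = 0.6232 (×25); (844000−384000)/844000 = 0.5450 (×2).
Σ = 16.670616. Dividing by the full population N = 60 gives P₁ = 0.278.

0.278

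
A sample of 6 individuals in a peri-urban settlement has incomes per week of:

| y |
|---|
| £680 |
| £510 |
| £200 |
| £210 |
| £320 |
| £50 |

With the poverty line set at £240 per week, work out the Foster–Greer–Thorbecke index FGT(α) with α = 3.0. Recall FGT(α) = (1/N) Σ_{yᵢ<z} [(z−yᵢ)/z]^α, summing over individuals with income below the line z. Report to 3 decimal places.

Below z: £50, £200, £210 (q = 3 of N = 6).
Normalized shortfalls: (240−50)/240 = 0.7917; (240−200)/240 = 0.1667; (240−210)/240 = 0.1250.
Raised to α = 3.0: 0.49617; 0.00463; 0.00195.
Sum = 0.502749; FGT(3.0) = 0.502749 / 6 = 0.084.

0.084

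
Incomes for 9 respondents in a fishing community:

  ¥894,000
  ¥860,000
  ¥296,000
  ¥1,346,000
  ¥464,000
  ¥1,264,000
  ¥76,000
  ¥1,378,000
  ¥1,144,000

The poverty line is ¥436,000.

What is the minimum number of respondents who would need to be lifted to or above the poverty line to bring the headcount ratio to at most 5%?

2

2 of the 9 respondents are poor, so H = 2/9 = 0.222.
A headcount ratio of at most 5% allows at most ⌊0.05 × 9⌋ = 0 poor respondents.
So at least 2 − 0 = 2 must be lifted.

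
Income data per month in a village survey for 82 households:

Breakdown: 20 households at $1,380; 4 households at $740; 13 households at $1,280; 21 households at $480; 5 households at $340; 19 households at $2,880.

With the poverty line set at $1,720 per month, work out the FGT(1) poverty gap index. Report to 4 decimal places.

Poor units: 5×$340, 21×$480, 4×$740, 13×$1,280, 20×$1,380 (q = 63 of N = 82).
Gap ratios (z−y)/z: (1720−340)/1720 = 0.8023 (×5); (1720−480)/1720 = 0.7209 (×21); (1720−740)/1720 = 0.5698 (×4); (1720−1280)/1720 = 0.2558 (×13); (1720−1380)/1720 = 0.1977 (×20).
Σ = 28.709302. Dividing by the full population N = 82 gives P₁ = 0.3501.

0.3501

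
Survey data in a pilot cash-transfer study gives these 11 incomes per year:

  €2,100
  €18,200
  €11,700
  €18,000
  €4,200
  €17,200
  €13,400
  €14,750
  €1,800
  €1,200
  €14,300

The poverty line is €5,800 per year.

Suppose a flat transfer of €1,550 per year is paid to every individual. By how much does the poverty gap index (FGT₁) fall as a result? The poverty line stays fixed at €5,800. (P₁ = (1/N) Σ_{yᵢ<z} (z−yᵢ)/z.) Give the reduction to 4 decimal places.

Before: below the line — €1,200, €1,800, €2,100, €4,200; poverty gap index (FGT₁) = 0.217868.
After the €1,550 transfer: below the line — €2,750, €3,350, €3,650, €5,750; poverty gap index (FGT₁) = 0.120690.
Reduction = 0.217868 − 0.120690 = 0.0972.

0.0972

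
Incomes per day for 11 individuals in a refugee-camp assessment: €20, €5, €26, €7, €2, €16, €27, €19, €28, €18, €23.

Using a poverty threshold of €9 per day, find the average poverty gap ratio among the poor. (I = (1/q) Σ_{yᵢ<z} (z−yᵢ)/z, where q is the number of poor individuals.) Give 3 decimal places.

0.481

Below z: €2, €5, €7 (q = 3 of N = 11).
Relative gaps: 0.7778, 0.4444, 0.2222; sum = 1.444444.
The income-gap ratio divides by q (the poor only): 1.444444 / 3 = 0.481.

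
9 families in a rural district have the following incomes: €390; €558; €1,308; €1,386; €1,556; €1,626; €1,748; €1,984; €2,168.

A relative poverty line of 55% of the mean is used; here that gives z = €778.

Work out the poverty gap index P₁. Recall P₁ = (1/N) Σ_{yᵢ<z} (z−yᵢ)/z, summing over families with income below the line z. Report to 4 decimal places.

0.0868

Poor units: €390, €558 (q = 2 of N = 9).
Gap ratios (z−y)/z: (778−390)/778 = 0.4987; (778−558)/778 = 0.2828.
Sum of shortfalls = 0.781491; P₁ averages over all N: 0.781491 / 9 = 0.0868.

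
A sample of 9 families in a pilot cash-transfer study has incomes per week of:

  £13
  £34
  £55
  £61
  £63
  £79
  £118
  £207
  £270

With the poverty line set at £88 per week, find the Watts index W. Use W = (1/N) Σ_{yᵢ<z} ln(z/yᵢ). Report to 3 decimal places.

0.460

Below z: £13, £34, £55, £61, £63, £79 (q = 6 of N = 9).
Log shortfalls: ln(88/13) = 1.9124; ln(88/34) = 0.9510; ln(88/55) = 0.4700; ln(88/61) = 0.3665; ln(88/63) = 0.3342; ln(88/79) = 0.1079.
W = 4.141921 / 9 = 0.460.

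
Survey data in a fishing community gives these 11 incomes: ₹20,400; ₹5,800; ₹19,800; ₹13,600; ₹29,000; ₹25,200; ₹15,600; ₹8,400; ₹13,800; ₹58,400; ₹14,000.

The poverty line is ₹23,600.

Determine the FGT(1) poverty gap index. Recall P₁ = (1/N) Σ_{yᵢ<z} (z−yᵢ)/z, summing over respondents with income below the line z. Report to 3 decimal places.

Poor units: ₹5,800, ₹8,400, ₹13,600, ₹13,800, ₹14,000, ₹15,600, ₹19,800, ₹20,400 (q = 8 of N = 11).
Shortfall ratios: (23600−5800)/23600 = 0.7542; (23600−8400)/23600 = 0.6441; (23600−13600)/23600 = 0.4237; (23600−13800)/23600 = 0.4153; (23600−14000)/23600 = 0.4068; (23600−15600)/23600 = 0.3390; (23600−19800)/23600 = 0.1610; (23600−20400)/23600 = 0.1356.
Σ = 3.279661. Dividing by the full population N = 11 gives P₁ = 0.298.

0.298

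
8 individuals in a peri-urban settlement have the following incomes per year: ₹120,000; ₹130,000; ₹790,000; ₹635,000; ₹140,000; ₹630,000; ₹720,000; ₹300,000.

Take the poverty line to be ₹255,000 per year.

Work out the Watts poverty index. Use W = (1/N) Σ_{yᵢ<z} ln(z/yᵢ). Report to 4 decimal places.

Poor units: ₹120,000, ₹130,000, ₹140,000 (q = 3 of N = 8).
ln(z/y) terms: ln(255000/120000) = 0.7538; ln(255000/130000) = 0.6737; ln(255000/140000) = 0.5996.
W = 2.027122 / 8 = 0.2534.

0.2534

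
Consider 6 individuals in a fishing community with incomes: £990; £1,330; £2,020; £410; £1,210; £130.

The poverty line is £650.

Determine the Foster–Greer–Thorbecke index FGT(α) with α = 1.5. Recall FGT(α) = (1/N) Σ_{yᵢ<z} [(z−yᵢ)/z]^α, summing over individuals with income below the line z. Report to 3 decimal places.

0.157

Incomes under z: £130, £410 (q = 2 of N = 6).
Relative gaps: (650−130)/650 = 0.8000; (650−410)/650 = 0.3692.
Raised to α = 1.5: 0.71554; 0.22436.
Sum = 0.939902; FGT(1.5) = 0.939902 / 6 = 0.157.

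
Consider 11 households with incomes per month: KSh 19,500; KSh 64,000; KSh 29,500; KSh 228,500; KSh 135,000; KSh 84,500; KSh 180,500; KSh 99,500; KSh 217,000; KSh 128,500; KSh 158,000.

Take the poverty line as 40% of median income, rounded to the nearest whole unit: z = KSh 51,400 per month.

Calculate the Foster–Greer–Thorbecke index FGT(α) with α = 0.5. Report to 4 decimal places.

Below the line: KSh 19,500, KSh 29,500 (q = 2 of N = 11).
Gap ratios (z−y)/z: (51400−19500)/51400 = 0.6206; (51400−29500)/51400 = 0.4261.
Raised to α = 0.5: 0.78780; 0.65274.
Sum = 1.440536; FGT(0.5) = 1.440536 / 11 = 0.1310.

0.1310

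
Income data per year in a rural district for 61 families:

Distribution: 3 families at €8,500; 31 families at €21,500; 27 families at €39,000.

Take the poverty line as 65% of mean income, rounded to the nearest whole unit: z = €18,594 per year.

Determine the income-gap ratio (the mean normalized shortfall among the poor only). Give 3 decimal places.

Below the line: 3×€8,500 (q = 3 of N = 61).
Relative gaps: 0.5429 (×3); sum = 1.628590.
The income-gap ratio divides by q (the poor only): 1.628590 / 3 = 0.543.

0.543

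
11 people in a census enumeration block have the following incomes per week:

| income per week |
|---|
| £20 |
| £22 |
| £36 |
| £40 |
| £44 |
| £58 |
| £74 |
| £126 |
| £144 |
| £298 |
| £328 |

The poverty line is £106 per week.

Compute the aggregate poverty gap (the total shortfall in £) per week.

£448

Poor units: £20, £22, £36, £40, £44, £58, £74 (q = 7 of N = 11).
Individual gaps: 106−20 = 86; 106−22 = 84; 106−36 = 70; 106−40 = 66; 106−44 = 62; 106−58 = 48; 106−74 = 32.
Aggregate gap = £448.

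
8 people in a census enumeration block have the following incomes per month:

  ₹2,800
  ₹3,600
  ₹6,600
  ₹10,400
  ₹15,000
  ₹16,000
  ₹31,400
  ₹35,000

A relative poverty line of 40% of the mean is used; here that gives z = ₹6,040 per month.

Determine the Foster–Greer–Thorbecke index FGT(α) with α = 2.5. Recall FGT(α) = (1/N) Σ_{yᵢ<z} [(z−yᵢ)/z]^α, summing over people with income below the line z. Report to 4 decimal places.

0.0393

Incomes under z: ₹2,800, ₹3,600 (q = 2 of N = 8).
Normalized shortfalls: (6040−2800)/6040 = 0.5364; (6040−3600)/6040 = 0.4040.
Raised to α = 2.5: 0.21075; 0.10372.
Sum = 0.314476; FGT(2.5) = 0.314476 / 8 = 0.0393.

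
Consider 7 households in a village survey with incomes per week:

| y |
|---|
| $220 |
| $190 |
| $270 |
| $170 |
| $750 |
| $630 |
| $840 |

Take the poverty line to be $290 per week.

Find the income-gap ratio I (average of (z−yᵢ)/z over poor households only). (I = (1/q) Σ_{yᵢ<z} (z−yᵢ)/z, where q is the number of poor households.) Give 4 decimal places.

Below the line: $170, $190, $220, $270 (q = 4 of N = 7).
Shortfall ratios (z−y)/z: 0.4138, 0.3448, 0.2414, 0.0690; sum = 1.068966.
The income-gap ratio divides by q (the poor only): 1.068966 / 4 = 0.2672.

0.2672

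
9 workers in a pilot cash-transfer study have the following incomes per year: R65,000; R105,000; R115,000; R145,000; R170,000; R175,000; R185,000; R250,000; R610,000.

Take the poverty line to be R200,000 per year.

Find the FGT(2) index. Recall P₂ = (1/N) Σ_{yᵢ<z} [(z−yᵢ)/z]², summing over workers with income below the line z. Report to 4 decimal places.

Poor units: R65,000, R105,000, R115,000, R145,000, R170,000, R175,000, R185,000 (q = 7 of N = 9).
Normalized shortfalls: (200000−65000)/200000 = 0.6750; (200000−105000)/200000 = 0.4750; (200000−115000)/200000 = 0.4250; (200000−145000)/200000 = 0.2750; (200000−170000)/200000 = 0.1500; (200000−175000)/200000 = 0.1250; (200000−185000)/200000 = 0.0750.
Squared: 0.4556; 0.2256; 0.1806; 0.0756; 0.0225; 0.0156; 0.0056.
Sum = 0.981250; P₂ = 0.981250 / 9 = 0.1090.

0.1090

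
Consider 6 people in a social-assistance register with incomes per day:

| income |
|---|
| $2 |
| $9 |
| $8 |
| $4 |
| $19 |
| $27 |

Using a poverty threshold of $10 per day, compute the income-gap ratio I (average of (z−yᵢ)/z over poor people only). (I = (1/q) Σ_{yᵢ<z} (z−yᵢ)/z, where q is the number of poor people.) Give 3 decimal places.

Below z: $2, $4, $8, $9 (q = 4 of N = 6).
Shortfall ratios (z−y)/z: 0.8000, 0.6000, 0.2000, 0.1000; sum = 1.700000.
The income-gap ratio divides by q (the poor only): 1.700000 / 4 = 0.425.

0.425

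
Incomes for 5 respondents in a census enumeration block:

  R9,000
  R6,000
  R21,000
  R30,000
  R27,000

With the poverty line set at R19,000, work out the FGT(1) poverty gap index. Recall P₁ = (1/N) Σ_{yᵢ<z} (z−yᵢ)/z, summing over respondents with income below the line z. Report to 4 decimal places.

Below the line: R6,000, R9,000 (q = 2 of N = 5).
Relative gaps: (19000−6000)/19000 = 0.6842; (19000−9000)/19000 = 0.5263.
Σ = 1.210526. Dividing by the full population N = 5 gives P₁ = 0.2421.

0.2421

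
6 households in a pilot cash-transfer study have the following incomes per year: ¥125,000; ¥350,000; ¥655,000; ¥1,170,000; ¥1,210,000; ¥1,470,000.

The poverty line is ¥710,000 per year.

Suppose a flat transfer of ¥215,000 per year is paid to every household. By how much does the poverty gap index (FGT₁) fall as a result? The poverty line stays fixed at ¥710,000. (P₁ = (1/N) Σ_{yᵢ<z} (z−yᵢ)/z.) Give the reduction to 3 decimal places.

Before: below the line — ¥125,000, ¥350,000, ¥655,000; poverty gap index (FGT₁) = 0.23474.
After the ¥215,000 transfer: below the line — ¥340,000, ¥565,000; poverty gap index (FGT₁) = 0.12089.
Reduction = 0.23474 − 0.12089 = 0.114.

0.114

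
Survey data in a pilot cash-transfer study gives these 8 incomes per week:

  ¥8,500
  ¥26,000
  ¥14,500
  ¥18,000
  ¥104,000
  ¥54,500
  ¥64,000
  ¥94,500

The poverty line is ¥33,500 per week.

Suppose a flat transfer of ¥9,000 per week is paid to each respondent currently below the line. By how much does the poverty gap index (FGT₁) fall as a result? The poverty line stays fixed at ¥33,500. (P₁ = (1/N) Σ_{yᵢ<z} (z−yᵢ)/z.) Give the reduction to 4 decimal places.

Before: below the line — ¥8,500, ¥14,500, ¥18,000, ¥26,000; poverty gap index (FGT₁) = 0.250000.
After the ¥9,000 transfer: below the line — ¥17,500, ¥23,500, ¥27,000; poverty gap index (FGT₁) = 0.121269.
Reduction = 0.250000 − 0.121269 = 0.1287.

0.1287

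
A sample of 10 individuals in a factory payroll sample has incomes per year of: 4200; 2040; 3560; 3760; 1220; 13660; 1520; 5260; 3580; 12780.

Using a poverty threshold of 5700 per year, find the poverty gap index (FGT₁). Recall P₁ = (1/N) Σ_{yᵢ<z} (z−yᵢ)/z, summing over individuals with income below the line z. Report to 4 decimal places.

Poor units: 1220, 1520, 2040, 3560, 3580, 3760, 4200, 5260 (q = 8 of N = 10).
Gap ratios (z−y)/z: (5700−1220)/5700 = 0.7860; (5700−1520)/5700 = 0.7333; (5700−2040)/5700 = 0.6421; (5700−3560)/5700 = 0.3754; (5700−3580)/5700 = 0.3719; (5700−3760)/5700 = 0.3404; (5700−4200)/5700 = 0.2632; (5700−5260)/5700 = 0.0772.
Sum of shortfalls = 3.589474; P₁ averages over all N: 3.589474 / 10 = 0.3589.

0.3589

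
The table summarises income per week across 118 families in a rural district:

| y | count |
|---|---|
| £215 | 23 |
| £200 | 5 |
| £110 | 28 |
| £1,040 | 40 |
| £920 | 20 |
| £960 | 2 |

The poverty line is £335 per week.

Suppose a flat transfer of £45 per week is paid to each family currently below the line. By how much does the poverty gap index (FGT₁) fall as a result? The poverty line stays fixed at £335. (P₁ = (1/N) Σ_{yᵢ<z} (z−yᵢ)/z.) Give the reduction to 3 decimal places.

Before: below the line — 28×£110, 5×£200, 23×£215; poverty gap index (FGT₁) = 0.24627.
After the £45 transfer: below the line — 28×£155, 5×£245, 23×£260; poverty gap index (FGT₁) = 0.18252.
Reduction = 0.24627 − 0.18252 = 0.064.

0.064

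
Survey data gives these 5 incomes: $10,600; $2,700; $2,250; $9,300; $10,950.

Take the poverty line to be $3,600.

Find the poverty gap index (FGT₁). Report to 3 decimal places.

0.125

Incomes under z: $2,250, $2,700 (q = 2 of N = 5).
Normalized shortfalls: (3600−2250)/3600 = 0.3750; (3600−2700)/3600 = 0.2500.
Σ = 0.625000. Dividing by the full population N = 5 gives P₁ = 0.125.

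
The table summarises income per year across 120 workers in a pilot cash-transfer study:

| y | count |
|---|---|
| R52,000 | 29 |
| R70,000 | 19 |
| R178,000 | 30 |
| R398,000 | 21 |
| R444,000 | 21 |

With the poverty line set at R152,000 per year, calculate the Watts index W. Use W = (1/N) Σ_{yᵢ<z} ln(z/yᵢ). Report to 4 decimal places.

0.3820

Poor units: 29×R52,000, 19×R70,000 (q = 48 of N = 120).
Log shortfalls: ln(152000/52000) = 1.0726 (×29); ln(152000/70000) = 0.7754 (×19).
W = 45.838788 / 120 = 0.3820.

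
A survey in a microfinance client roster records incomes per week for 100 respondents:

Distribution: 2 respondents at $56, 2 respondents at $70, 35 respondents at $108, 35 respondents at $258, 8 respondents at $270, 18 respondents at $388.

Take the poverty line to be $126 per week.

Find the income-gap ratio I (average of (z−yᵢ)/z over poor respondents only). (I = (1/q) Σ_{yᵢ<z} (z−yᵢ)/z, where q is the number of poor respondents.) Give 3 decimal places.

0.179

Below the line: 2×$56, 2×$70, 35×$108 (q = 39 of N = 100).
Shortfall ratios (z−y)/z: 0.5556 (×2), 0.4444 (×2), 0.1429 (×35); sum = 7.000000.
The income-gap ratio divides by q (the poor only): 7.000000 / 39 = 0.179.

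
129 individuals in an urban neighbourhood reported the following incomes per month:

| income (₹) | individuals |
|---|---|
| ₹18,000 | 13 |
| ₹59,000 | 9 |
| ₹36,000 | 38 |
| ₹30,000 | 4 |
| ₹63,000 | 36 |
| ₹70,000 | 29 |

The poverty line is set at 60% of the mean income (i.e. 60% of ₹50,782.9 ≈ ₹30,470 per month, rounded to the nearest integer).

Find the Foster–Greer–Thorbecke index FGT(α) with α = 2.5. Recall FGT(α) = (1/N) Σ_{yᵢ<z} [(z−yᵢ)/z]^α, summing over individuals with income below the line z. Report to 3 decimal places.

Below the line: 13×₹18,000, 4×₹30,000 (q = 17 of N = 129).
Gap ratios (z−y)/z: (30470−18000)/30470 = 0.4093 (×13); (30470−30000)/30470 = 0.0154 (×4).
Raised to α = 2.5: 0.10715 (×13); 0.00003 (×4).
Sum = 1.393045; FGT(2.5) = 1.393045 / 129 = 0.011.

0.011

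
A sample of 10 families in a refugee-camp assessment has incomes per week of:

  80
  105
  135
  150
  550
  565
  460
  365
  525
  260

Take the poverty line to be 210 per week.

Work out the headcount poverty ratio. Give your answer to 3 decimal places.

4 of the 10 families have income below 210.
H = 4/10 = 0.400.

0.400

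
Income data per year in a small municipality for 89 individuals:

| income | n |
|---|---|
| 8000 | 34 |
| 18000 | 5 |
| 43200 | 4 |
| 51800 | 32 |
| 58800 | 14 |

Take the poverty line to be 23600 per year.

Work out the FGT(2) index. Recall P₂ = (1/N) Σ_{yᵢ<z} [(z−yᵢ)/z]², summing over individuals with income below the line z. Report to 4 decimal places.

0.1701

Incomes under z: 34×8000, 5×18000 (q = 39 of N = 89).
Shortfall ratios: (23600−8000)/23600 = 0.6610 (×34); (23600−18000)/23600 = 0.2373 (×5).
Squared: 0.4369 (×34); 0.0563 (×5).
Sum = 15.137604; P₂ = 15.137604 / 89 = 0.1701.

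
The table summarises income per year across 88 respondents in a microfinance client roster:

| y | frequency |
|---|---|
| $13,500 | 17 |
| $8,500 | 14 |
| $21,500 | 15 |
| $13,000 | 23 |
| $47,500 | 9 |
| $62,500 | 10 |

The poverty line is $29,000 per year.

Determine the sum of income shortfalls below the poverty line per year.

$1,031,000

Below z: 14×$8,500, 23×$13,000, 17×$13,500, 15×$21,500 (q = 69 of N = 88).
Individual gaps: 14×(29000−8500) = 287000; 23×(29000−13000) = 368000; 17×(29000−13500) = 263500; 15×(29000−21500) = 112500.
Aggregate gap = $1,031,000.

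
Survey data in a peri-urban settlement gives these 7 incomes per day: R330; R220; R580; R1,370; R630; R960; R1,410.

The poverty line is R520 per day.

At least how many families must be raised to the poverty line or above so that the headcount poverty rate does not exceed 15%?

Currently q = 2 of N = 7 are below the line (H = 0.286).
A headcount ratio of at most 15% allows at most ⌊0.15 × 7⌋ = 1 poor families.
So at least 2 − 1 = 1 must be lifted.

1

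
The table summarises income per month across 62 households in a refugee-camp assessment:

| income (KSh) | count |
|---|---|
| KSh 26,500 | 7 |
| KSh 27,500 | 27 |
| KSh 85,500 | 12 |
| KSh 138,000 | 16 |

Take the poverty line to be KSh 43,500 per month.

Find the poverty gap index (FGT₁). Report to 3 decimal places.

0.204

Poor units: 7×KSh 26,500, 27×KSh 27,500 (q = 34 of N = 62).
Relative gaps: (43500−26500)/43500 = 0.3908 (×7); (43500−27500)/43500 = 0.3678 (×27).
Σ = 12.666667. Dividing by the full population N = 62 gives P₁ = 0.204.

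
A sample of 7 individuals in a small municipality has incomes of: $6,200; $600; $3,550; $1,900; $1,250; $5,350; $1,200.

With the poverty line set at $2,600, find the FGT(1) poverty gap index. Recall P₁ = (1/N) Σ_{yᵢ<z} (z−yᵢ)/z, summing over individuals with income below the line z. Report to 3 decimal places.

Poor units: $600, $1,200, $1,250, $1,900 (q = 4 of N = 7).
Shortfall ratios: (2600−600)/2600 = 0.7692; (2600−1200)/2600 = 0.5385; (2600−1250)/2600 = 0.5192; (2600−1900)/2600 = 0.2692.
Sum of shortfalls = 2.096154; P₁ averages over all N: 2.096154 / 7 = 0.299.

0.299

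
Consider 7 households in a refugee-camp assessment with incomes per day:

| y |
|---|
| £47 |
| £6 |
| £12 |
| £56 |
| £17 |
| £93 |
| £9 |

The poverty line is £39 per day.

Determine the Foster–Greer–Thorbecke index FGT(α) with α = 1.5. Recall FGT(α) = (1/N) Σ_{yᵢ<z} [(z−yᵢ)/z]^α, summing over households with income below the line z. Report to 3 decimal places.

Incomes under z: £6, £9, £12, £17 (q = 4 of N = 7).
Relative gaps: (39−6)/39 = 0.8462; (39−9)/39 = 0.7692; (39−12)/39 = 0.6923; (39−17)/39 = 0.5641.
Raised to α = 1.5: 0.77835; 0.67466; 0.57603; 0.42368.
Sum = 2.452722; FGT(1.5) = 2.452722 / 7 = 0.350.

0.350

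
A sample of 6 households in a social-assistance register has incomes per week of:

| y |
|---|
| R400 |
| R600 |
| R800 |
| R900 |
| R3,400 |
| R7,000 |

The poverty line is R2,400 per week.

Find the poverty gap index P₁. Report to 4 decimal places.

Incomes under z: R400, R600, R800, R900 (q = 4 of N = 6).
Gap ratios (z−y)/z: (2400−400)/2400 = 0.8333; (2400−600)/2400 = 0.7500; (2400−800)/2400 = 0.6667; (2400−900)/2400 = 0.6250.
Σ = 2.875000. Dividing by the full population N = 6 gives P₁ = 0.4792.

0.4792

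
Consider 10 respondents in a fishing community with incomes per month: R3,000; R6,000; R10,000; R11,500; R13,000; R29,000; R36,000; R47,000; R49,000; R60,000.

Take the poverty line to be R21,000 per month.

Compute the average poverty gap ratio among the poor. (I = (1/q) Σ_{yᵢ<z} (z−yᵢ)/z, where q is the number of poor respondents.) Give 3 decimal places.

0.586

Below z: R3,000, R6,000, R10,000, R11,500, R13,000 (q = 5 of N = 10).
Relative gaps: 0.8571, 0.7143, 0.5238, 0.4524, 0.3810; sum = 2.928571.
The income-gap ratio divides by q (the poor only): 2.928571 / 5 = 0.586.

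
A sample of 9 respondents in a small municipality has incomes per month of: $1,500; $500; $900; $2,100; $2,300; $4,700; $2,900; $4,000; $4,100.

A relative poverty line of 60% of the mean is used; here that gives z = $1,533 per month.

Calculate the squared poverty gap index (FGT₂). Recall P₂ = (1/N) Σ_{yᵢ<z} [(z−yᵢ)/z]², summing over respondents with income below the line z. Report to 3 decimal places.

Below the line: $500, $900, $1,500 (q = 3 of N = 9).
Relative gaps: (1533−500)/1533 = 0.6738; (1533−900)/1533 = 0.4129; (1533−1500)/1533 = 0.0215.
Squared: 0.4541; 0.1705; 0.0005.
Sum = 0.625026; P₂ = 0.625026 / 9 = 0.069.

0.069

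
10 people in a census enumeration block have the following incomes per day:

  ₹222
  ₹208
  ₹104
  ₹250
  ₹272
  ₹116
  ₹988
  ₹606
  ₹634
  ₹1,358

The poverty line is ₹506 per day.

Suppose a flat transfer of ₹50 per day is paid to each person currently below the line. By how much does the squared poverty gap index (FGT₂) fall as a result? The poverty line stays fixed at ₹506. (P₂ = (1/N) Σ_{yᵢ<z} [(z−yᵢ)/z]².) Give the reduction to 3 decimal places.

Before: below the line — ₹104, ₹116, ₹208, ₹222, ₹250, ₹272; squared poverty gap index (FGT₂) = 0.23569.
After the ₹50 transfer: below the line — ₹154, ₹166, ₹258, ₹272, ₹300, ₹322; squared poverty gap index (FGT₂) = 0.16875.
Reduction = 0.23569 − 0.16875 = 0.067.

0.067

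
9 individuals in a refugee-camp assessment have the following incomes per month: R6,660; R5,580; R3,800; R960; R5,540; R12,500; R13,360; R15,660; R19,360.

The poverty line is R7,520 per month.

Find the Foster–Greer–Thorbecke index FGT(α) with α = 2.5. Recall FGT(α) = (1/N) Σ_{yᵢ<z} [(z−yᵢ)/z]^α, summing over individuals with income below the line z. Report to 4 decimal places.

Poor units: R960, R3,800, R5,540, R5,580, R6,660 (q = 5 of N = 9).
Shortfall ratios: (7520−960)/7520 = 0.8723; (7520−3800)/7520 = 0.4947; (7520−5540)/7520 = 0.2633; (7520−5580)/7520 = 0.2580; (7520−6660)/7520 = 0.1144.
Raised to α = 2.5: 0.71075; 0.17211; 0.03557; 0.03380; 0.00442.
Sum = 0.956659; FGT(2.5) = 0.956659 / 9 = 0.1063.

0.1063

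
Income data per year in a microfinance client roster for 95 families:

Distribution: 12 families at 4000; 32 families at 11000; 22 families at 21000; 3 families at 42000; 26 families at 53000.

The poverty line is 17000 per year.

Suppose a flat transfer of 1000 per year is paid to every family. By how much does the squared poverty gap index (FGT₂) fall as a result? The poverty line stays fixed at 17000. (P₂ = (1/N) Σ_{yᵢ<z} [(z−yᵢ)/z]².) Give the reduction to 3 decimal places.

Before: below the line — 12×4000, 32×11000; squared poverty gap index (FGT₂) = 0.11583.
After the 1000 transfer: below the line — 12×5000, 32×12000; squared poverty gap index (FGT₂) = 0.09208.
Reduction = 0.11583 − 0.09208 = 0.024.

0.024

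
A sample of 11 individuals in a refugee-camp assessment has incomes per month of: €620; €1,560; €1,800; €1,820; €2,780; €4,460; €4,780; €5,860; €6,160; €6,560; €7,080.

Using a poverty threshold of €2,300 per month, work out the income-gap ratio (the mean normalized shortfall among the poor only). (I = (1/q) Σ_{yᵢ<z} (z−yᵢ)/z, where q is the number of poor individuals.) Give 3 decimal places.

0.370

Below the line: €620, €1,560, €1,800, €1,820 (q = 4 of N = 11).
Shortfall ratios (z−y)/z: 0.7304, 0.3217, 0.2174, 0.2087; sum = 1.478261.
I averages over the q = 4 poor units only: 1.478261 / 4 = 0.370.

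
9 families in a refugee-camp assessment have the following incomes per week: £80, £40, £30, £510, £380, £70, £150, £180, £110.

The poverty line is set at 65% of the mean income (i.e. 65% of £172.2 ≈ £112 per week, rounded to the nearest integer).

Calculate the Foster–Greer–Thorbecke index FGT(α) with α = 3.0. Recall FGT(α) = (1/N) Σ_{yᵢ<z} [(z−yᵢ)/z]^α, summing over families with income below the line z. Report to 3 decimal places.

Below z: £30, £40, £70, £80, £110 (q = 5 of N = 9).
Gap ratios (z−y)/z: (112−30)/112 = 0.7321; (112−40)/112 = 0.6429; (112−70)/112 = 0.3750; (112−80)/112 = 0.2857; (112−110)/112 = 0.0179.
Raised to α = 3.0: 0.39245; 0.26567; 0.05273; 0.02332; 0.00001.
Sum = 0.734187; FGT(3.0) = 0.734187 / 9 = 0.082.

0.082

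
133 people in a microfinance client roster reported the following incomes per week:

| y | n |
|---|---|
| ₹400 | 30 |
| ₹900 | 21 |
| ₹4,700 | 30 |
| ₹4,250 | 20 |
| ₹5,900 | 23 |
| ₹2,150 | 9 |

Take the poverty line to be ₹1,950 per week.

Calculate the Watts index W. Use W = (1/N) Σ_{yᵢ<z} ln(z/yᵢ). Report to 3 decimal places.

0.479

Poor units: 30×₹400, 21×₹900 (q = 51 of N = 133).
Log gaps: ln(1950/400) = 1.5841 (×30); ln(1950/900) = 0.7732 (×21).
W = 63.760591 / 133 = 0.479.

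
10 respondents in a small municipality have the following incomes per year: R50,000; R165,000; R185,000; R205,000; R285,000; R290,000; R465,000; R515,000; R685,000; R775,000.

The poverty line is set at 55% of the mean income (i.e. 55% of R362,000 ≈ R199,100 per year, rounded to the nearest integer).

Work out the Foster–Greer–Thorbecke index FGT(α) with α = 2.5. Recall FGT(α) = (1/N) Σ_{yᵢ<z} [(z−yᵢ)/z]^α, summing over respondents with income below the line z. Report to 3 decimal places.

Below z: R50,000, R165,000, R185,000 (q = 3 of N = 10).
Relative gaps: (199100−50000)/199100 = 0.7489; (199100−165000)/199100 = 0.1713; (199100−185000)/199100 = 0.0708.
Raised to α = 2.5: 0.48531; 0.01214; 0.00133.
Sum = 0.498781; FGT(2.5) = 0.498781 / 10 = 0.050.

0.050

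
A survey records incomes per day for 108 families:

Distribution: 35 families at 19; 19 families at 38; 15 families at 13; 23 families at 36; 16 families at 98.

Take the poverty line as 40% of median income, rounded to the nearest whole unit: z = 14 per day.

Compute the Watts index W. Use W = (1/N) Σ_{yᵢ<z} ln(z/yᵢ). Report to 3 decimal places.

0.010

Below z: 15×13 (q = 15 of N = 108).
Log gaps: ln(14/13) = 0.0741 (×15).
W = 1.111620 / 108 = 0.010.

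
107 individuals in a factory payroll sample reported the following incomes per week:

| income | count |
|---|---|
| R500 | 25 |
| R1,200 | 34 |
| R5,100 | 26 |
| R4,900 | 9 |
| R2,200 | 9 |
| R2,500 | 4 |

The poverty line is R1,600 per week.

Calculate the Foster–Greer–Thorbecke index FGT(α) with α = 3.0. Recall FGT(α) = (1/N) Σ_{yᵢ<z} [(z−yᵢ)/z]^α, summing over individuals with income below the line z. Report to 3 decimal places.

Incomes under z: 25×R500, 34×R1,200 (q = 59 of N = 107).
Gap ratios (z−y)/z: (1600−500)/1600 = 0.6875 (×25); (1600−1200)/1600 = 0.2500 (×34).
Raised to α = 3.0: 0.32495 (×25); 0.01562 (×34).
Sum = 8.655029; FGT(3.0) = 8.655029 / 107 = 0.081.

0.081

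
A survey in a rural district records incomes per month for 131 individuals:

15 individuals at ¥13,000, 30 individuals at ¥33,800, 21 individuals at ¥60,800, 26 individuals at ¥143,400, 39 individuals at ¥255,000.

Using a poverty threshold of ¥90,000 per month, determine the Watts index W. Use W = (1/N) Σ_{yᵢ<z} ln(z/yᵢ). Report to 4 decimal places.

0.5087

Incomes under z: 15×¥13,000, 30×¥33,800, 21×¥60,800 (q = 66 of N = 131).
Log shortfalls: ln(90000/13000) = 1.9349 (×15); ln(90000/33800) = 0.9793 (×30); ln(90000/60800) = 0.3922 (×21).
W = 66.639988 / 131 = 0.5087.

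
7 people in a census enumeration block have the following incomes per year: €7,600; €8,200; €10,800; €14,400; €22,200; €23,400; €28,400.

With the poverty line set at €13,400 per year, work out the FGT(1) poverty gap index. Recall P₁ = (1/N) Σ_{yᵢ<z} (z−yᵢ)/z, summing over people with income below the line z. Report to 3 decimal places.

Below z: €7,600, €8,200, €10,800 (q = 3 of N = 7).
Relative gaps: (13400−7600)/13400 = 0.4328; (13400−8200)/13400 = 0.3881; (13400−10800)/13400 = 0.1940.
Sum of shortfalls = 1.014925; P₁ averages over all N: 1.014925 / 7 = 0.145.

0.145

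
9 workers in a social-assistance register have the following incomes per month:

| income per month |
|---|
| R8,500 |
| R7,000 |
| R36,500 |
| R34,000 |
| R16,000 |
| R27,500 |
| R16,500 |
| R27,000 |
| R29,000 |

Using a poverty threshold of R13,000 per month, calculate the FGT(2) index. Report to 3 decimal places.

0.037

Below the line: R7,000, R8,500 (q = 2 of N = 9).
Normalized shortfalls: (13000−7000)/13000 = 0.4615; (13000−8500)/13000 = 0.3462.
Squared: 0.2130; 0.1198.
Sum = 0.332840; P₂ = 0.332840 / 9 = 0.037.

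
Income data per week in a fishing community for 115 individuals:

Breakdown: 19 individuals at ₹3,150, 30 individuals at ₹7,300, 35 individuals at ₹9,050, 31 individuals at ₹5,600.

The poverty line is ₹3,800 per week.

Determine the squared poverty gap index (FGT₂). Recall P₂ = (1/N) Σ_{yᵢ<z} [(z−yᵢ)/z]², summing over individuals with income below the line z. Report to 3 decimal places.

0.005

Below z: 19×₹3,150 (q = 19 of N = 115).
Normalized shortfalls: (3800−3150)/3800 = 0.1711 (×19).
Squared: 0.0293 (×19).
Sum = 0.555921; P₂ = 0.555921 / 115 = 0.005.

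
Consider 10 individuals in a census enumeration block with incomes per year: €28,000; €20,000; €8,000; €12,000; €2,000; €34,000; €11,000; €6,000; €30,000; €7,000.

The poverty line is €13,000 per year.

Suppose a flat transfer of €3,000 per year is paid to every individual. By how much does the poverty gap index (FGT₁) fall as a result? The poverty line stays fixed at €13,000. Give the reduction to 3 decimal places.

0.115

Before: below the line — €2,000, €6,000, €7,000, €8,000, €11,000, €12,000; poverty gap index (FGT₁) = 0.24615.
After the €3,000 transfer: below the line — €5,000, €9,000, €10,000, €11,000; poverty gap index (FGT₁) = 0.13077.
Reduction = 0.24615 − 0.13077 = 0.115.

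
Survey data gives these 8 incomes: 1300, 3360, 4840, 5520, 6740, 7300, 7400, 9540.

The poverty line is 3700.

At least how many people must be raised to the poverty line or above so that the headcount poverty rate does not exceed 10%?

Currently q = 2 of N = 8 are below the line (H = 0.250).
A headcount ratio of at most 10% allows at most ⌊0.10 × 8⌋ = 0 poor people.
So at least 2 − 0 = 2 must be lifted.

2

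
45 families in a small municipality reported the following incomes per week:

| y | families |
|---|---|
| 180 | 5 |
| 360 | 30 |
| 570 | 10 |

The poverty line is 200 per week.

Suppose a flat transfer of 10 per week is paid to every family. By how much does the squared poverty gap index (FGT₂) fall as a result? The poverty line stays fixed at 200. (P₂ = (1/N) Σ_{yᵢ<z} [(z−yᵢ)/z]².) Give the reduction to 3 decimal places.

0.001

Before: below the line — 5×180; squared poverty gap index (FGT₂) = 0.00111.
After the 10 transfer: below the line — 5×190; squared poverty gap index (FGT₂) = 0.00028.
Reduction = 0.00111 − 0.00028 = 0.001.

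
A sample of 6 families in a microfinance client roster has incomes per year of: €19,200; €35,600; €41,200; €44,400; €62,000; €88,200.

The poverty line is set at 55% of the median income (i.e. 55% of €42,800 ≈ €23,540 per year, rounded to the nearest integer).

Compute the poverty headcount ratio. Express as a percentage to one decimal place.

1 of the 6 families have income below €23,540.
H = 1/6 = 16.7%.

16.7%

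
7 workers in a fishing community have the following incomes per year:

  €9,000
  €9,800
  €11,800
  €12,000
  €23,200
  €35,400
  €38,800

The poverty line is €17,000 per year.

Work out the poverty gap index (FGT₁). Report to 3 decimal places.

Incomes under z: €9,000, €9,800, €11,800, €12,000 (q = 4 of N = 7).
Gap ratios (z−y)/z: (17000−9000)/17000 = 0.4706; (17000−9800)/17000 = 0.4235; (17000−11800)/17000 = 0.3059; (17000−12000)/17000 = 0.2941.
Σ = 1.494118. Dividing by the full population N = 7 gives P₁ = 0.213.

0.213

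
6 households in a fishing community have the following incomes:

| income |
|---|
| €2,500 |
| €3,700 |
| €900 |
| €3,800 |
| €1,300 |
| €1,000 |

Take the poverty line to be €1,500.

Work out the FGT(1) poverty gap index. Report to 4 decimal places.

0.1444

Below z: €900, €1,000, €1,300 (q = 3 of N = 6).
Gap ratios (z−y)/z: (1500−900)/1500 = 0.4000; (1500−1000)/1500 = 0.3333; (1500−1300)/1500 = 0.1333.
Σ = 0.866667. Dividing by the full population N = 6 gives P₁ = 0.1444.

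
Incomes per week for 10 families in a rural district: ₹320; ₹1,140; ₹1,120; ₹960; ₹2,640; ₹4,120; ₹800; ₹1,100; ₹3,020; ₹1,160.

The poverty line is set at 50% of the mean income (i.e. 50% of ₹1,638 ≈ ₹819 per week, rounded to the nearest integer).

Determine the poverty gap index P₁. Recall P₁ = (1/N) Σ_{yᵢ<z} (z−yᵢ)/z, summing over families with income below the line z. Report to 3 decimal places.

0.063

Poor units: ₹320, ₹800 (q = 2 of N = 10).
Shortfall ratios: (819−320)/819 = 0.6093; (819−800)/819 = 0.0232.
Σ = 0.632479. Dividing by the full population N = 10 gives P₁ = 0.063.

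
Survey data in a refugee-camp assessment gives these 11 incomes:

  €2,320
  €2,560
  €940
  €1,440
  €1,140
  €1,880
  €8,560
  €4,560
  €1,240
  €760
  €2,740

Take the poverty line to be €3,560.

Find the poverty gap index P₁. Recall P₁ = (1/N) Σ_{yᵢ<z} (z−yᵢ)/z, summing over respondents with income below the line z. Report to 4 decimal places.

Incomes under z: €760, €940, €1,140, €1,240, €1,440, €1,880, €2,320, €2,560, €2,740 (q = 9 of N = 11).
Relative gaps: (3560−760)/3560 = 0.7865; (3560−940)/3560 = 0.7360; (3560−1140)/3560 = 0.6798; (3560−1240)/3560 = 0.6517; (3560−1440)/3560 = 0.5955; (3560−1880)/3560 = 0.4719; (3560−2320)/3560 = 0.3483; (3560−2560)/3560 = 0.2809; (3560−2740)/3560 = 0.2303.
Σ = 4.780899. Dividing by the full population N = 11 gives P₁ = 0.4346.

0.4346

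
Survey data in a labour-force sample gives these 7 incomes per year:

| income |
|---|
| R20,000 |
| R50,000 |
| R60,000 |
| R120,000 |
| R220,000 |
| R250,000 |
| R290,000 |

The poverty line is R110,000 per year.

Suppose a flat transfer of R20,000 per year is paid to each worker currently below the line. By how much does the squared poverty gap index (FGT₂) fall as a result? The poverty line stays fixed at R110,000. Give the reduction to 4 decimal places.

Before: below the line — R20,000, R50,000, R60,000; squared poverty gap index (FGT₂) = 0.167651.
After the R20,000 transfer: below the line — R40,000, R70,000, R80,000; squared poverty gap index (FGT₂) = 0.087367.
Reduction = 0.167651 − 0.087367 = 0.0803.

0.0803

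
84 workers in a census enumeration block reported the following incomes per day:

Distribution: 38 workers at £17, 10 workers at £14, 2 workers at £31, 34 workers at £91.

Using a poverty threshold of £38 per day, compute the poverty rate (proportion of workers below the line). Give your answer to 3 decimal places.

0.595

50 of the 84 workers have income below £38.
H = 50/84 = 0.595.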